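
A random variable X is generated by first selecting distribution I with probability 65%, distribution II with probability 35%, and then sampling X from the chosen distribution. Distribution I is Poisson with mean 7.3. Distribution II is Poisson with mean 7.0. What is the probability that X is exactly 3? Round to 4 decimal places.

Conditional on each component, P(X = 3): I: 0.0437993; II: 0.0521293.
By total probability, P(X = 3) = 0.65·0.0437993 + 0.35·0.0521293 = 0.0467148.

0.0467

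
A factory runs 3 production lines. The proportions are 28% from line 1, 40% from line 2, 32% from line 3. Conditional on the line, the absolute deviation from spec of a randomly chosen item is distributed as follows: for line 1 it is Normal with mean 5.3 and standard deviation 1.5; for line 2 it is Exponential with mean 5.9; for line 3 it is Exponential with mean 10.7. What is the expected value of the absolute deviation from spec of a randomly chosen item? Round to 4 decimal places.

7.2680

Component means — 1: 5.3; 2: 5.9; 3: 10.7.
E[X] = 0.28·5.3 + 0.4·5.9 + 0.32·10.7 = 7.268.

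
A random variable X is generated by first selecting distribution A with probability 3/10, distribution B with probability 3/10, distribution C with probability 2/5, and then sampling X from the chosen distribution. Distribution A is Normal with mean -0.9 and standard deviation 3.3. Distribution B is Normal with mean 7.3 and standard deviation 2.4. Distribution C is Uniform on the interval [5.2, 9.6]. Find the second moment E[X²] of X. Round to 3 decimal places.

43.774

For each component E[X²] = Var + (mean)², giving A: 11.7; B: 59.05; C: 56.3733.
Overall E[X²] = 0.3·11.7 + 0.3·59.05 + 0.4·56.3733 = 43.7743.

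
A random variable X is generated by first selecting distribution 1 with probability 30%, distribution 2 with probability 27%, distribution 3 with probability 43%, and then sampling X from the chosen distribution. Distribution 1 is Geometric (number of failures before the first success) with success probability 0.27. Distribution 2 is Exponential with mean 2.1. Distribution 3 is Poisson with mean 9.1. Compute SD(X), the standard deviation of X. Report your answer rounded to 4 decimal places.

4.3708

Per component, 1: μ=2.7037, E[X²]=17.3237; 2: μ=2.1, E[X²]=8.82; 3: μ=9.1, E[X²]=91.91.
E[X] = 0.3·2.7037 + 0.27·2.1 + 0.43·9.1 = 5.29111.
E[X²] = 0.3·17.3237 + 0.27·8.82 + 0.43·91.91 = 47.0998.
Var(X) = E[X²] − (E[X])² = 47.0998 − 27.9959 = 19.104.
SD(X) = √19.104 = 4.37081.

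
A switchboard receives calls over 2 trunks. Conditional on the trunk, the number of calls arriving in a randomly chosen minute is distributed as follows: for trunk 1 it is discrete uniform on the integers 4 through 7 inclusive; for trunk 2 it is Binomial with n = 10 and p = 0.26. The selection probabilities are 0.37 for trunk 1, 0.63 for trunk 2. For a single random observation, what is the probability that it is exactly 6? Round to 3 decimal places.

0.105

Conditional on each trunk, P(X = 6): 1: 0.25; 2: 0.019453.
By total probability, P(X = 6) = 0.37·0.25 + 0.63·0.019453 = 0.104755.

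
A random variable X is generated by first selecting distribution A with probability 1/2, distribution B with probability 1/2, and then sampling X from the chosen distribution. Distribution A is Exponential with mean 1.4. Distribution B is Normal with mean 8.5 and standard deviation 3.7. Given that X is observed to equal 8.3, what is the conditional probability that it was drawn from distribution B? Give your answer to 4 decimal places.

Likelihoods f(8.3 | ·): A: 0.00190163; B: 0.107665.
Posterior ∝ prior × likelihood. Numerator for B: 0.5·0.107665 = 0.0538324.
Normalizing constant: 0.5·0.00190163 + 0.5·0.107665 = 0.0547832.
P(B | observation) = 0.0538324 / 0.0547832 = 0.982644.

0.9826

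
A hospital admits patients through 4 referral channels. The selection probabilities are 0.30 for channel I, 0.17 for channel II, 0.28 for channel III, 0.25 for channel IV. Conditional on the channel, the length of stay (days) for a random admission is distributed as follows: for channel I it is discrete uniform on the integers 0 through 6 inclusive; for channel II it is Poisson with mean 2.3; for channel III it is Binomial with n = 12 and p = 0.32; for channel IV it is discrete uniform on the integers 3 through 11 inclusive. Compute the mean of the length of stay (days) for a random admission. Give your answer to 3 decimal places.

Component means — I: 3; II: 2.3; III: 3.84; IV: 7.
E[X] = 0.3·3 + 0.17·2.3 + 0.28·3.84 + 0.25·7 = 4.1162.

4.116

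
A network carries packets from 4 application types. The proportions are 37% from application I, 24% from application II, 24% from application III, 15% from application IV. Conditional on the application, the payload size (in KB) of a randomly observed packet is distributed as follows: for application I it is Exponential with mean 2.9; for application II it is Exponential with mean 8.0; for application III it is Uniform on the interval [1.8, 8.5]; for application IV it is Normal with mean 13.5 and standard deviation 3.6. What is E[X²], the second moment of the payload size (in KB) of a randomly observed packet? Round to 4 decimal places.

For each component E[X²] = Var + (mean)², giving I: 16.82; II: 128; III: 30.2633; IV: 195.21.
Overall E[X²] = 0.37·16.82 + 0.24·128 + 0.24·30.2633 + 0.15·195.21 = 73.4881.

73.4881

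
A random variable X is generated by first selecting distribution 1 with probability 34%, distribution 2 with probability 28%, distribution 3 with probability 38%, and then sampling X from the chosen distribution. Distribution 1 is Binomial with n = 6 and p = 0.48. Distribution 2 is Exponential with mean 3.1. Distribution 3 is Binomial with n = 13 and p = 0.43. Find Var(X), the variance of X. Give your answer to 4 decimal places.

6.0239

Per component, 1: μ=2.88, E[X²]=9.792; 2: μ=3.1, E[X²]=19.22; 3: μ=5.59, E[X²]=34.4344.
E[X] = 0.34·2.88 + 0.28·3.1 + 0.38·5.59 = 3.9714.
E[X²] = 0.34·9.792 + 0.28·19.22 + 0.38·34.4344 = 21.796.
Var(X) = E[X²] − (E[X])² = 21.796 − 15.772 = 6.02393.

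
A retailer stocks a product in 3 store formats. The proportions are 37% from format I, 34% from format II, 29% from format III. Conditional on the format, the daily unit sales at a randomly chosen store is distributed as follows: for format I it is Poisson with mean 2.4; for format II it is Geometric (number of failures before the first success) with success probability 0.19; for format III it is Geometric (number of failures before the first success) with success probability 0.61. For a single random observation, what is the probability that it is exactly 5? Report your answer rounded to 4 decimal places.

0.0464

Conditional on each format, P(X = 5): I: 0.0601961; II: 0.0662489; III: 0.00550368.
By total probability, P(X = 5) = 0.37·0.0601961 + 0.34·0.0662489 + 0.29·0.00550368 = 0.0463932.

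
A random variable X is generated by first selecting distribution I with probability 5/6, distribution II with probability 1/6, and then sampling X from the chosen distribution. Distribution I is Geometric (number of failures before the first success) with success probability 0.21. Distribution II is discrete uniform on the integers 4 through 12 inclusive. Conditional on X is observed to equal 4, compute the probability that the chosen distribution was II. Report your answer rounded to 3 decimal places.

0.214

Likelihoods P(X=4 | ·): I: 0.0817952; II: 0.111111.
Posterior ∝ prior × likelihood. Numerator for II: 0.166667·0.111111 = 0.0185185.
Normalizing constant: 0.833333·0.0817952 + 0.166667·0.111111 = 0.0866812.
P(II | observation) = 0.0185185 / 0.0866812 = 0.213639.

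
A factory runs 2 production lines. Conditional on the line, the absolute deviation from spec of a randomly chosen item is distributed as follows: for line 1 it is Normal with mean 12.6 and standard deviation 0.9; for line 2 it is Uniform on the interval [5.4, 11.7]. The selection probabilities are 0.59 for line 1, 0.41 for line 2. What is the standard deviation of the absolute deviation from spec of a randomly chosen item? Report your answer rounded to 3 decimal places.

Per component, 1: μ=12.6, E[X²]=159.57; 2: μ=8.55, E[X²]=76.41.
E[X] = 0.59·12.6 + 0.41·8.55 = 10.9395.
E[X²] = 0.59·159.57 + 0.41·76.41 = 125.474.
Var(X) = E[X²] − (E[X])² = 125.474 − 119.673 = 5.80174.
SD(X) = √5.80174 = 2.40868.

2.409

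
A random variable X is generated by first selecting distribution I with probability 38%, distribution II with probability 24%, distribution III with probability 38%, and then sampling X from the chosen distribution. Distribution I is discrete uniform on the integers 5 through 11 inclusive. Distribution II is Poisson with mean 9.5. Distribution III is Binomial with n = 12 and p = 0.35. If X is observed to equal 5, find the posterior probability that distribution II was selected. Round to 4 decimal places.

Likelihoods P(X=5 | ·): I: 0.142857; II: 0.0482658; III: 0.20392.
Posterior ∝ prior × likelihood. Numerator for II: 0.24·0.0482658 = 0.0115838.
Normalizing constant: 0.38·0.142857 + 0.24·0.0482658 + 0.38·0.20392 = 0.143359.
P(II | observation) = 0.0115838 / 0.143359 = 0.0808027.

0.0808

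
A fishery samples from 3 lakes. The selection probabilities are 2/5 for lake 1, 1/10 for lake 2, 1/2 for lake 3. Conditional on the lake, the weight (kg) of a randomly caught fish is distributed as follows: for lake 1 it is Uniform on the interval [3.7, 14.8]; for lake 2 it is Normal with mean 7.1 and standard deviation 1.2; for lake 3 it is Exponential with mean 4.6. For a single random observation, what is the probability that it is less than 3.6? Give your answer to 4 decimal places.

0.2716

Conditional on each lake, P(X < 3.6): 1: 0; 2: 0.00176897; 3: 0.542788.
By total probability, P(X < 3.6) = 0.4·0 + 0.1·0.00176897 + 0.5·0.542788 = 0.271571.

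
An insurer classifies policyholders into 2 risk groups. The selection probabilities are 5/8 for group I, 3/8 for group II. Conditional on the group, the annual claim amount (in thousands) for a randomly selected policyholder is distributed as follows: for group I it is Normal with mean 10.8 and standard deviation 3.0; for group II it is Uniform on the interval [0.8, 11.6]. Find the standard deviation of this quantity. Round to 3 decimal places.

3.772

Per component, I: μ=10.8, E[X²]=125.64; II: μ=6.2, E[X²]=48.16.
E[X] = 0.625·10.8 + 0.375·6.2 = 9.075.
E[X²] = 0.625·125.64 + 0.375·48.16 = 96.585.
Var(X) = E[X²] − (E[X])² = 96.585 − 82.3556 = 14.2294.
SD(X) = √14.2294 = 3.77218.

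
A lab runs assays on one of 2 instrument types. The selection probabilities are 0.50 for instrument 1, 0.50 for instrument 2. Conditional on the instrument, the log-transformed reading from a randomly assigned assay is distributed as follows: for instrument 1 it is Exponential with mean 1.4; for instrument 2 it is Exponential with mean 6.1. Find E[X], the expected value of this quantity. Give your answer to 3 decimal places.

Component means — 1: 1.4; 2: 6.1.
E[X] = 0.5·1.4 + 0.5·6.1 = 3.75.

3.750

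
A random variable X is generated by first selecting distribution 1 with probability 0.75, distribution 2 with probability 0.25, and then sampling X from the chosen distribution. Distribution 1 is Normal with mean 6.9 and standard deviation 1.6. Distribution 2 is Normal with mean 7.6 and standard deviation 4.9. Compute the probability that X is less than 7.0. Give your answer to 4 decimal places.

0.5065

Conditional on each component, P(X < 7.0): 1: 0.524918; 2: 0.451272.
By total probability, P(X < 7.0) = 0.75·0.524918 + 0.25·0.451272 = 0.506506.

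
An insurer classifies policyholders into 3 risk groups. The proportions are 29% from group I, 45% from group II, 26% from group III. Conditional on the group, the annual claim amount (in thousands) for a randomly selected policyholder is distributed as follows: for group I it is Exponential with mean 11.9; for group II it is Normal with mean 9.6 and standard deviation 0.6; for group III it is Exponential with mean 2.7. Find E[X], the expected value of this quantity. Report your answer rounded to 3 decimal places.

8.473

Component means — I: 11.9; II: 9.6; III: 2.7.
E[X] = 0.29·11.9 + 0.45·9.6 + 0.26·2.7 = 8.473.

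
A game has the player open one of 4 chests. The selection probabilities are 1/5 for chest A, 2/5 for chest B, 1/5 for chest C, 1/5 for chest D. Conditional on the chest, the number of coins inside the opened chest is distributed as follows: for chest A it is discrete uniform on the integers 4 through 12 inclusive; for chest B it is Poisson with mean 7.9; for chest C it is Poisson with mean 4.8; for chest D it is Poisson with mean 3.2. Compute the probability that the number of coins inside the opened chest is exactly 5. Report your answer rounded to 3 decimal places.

Conditional on each chest, P(X = 5): A: 0.111111; B: 0.0950666; C: 0.174748; D: 0.113979.
By total probability, P(X = 5) = 0.2·0.111111 + 0.4·0.0950666 + 0.2·0.174748 + 0.2·0.113979 = 0.117994.

0.118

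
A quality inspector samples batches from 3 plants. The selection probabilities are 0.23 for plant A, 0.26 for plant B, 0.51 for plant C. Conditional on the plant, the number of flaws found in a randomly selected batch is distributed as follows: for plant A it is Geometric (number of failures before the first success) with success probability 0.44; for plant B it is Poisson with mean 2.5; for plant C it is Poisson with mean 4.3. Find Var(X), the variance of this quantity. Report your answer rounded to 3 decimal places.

Per component, A: μ=1.27273, E[X²]=4.5124; B: μ=2.5, E[X²]=8.75; C: μ=4.3, E[X²]=22.79.
E[X] = 0.23·1.27273 + 0.26·2.5 + 0.51·4.3 = 3.13573.
E[X²] = 0.23·4.5124 + 0.26·8.75 + 0.51·22.79 = 14.9358.
Var(X) = E[X²] − (E[X])² = 14.9358 − 9.83279 = 5.10297.

5.103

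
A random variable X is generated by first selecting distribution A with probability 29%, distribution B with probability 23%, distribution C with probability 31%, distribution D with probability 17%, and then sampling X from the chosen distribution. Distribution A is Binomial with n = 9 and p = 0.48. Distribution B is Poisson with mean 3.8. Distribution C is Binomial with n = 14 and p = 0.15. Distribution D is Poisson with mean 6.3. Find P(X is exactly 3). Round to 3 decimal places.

Conditional on each component, P(X = 3): A: 0.183664; B: 0.204588; C: 0.205581; D: 0.0765271.
By total probability, P(X = 3) = 0.29·0.183664 + 0.23·0.204588 + 0.31·0.205581 + 0.17·0.0765271 = 0.177057.

0.177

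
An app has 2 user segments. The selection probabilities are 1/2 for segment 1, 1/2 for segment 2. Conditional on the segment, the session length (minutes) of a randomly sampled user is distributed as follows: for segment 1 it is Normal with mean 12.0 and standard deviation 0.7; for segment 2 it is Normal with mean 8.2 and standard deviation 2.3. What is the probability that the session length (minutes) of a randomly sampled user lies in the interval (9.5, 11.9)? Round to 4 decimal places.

0.3376

Conditional on each segment, P(9.5 < X < 11.9): 1: 0.443024; 2: 0.232122.
By total probability, P(9.5 < X < 11.9) = 0.5·0.443024 + 0.5·0.232122 = 0.337573.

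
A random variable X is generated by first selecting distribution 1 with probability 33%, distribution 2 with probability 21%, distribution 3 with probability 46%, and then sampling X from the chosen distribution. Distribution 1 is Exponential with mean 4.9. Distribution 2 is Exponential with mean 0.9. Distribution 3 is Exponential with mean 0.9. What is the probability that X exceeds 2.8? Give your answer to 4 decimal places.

0.2162

Conditional on each component, P(X > 2.8): 1: 0.564718; 2: 0.0445514; 3: 0.0445514.
By total probability, P(X > 2.8) = 0.33·0.564718 + 0.21·0.0445514 + 0.46·0.0445514 = 0.216206.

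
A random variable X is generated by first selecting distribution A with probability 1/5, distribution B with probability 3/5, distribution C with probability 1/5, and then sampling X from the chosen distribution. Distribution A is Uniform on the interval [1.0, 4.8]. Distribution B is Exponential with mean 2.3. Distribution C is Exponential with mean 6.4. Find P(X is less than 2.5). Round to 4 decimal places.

Conditional on each component, P(X < 2.5): A: 0.394737; B: 0.662759; C: 0.323366.
By total probability, P(X < 2.5) = 0.2·0.394737 + 0.6·0.662759 + 0.2·0.323366 = 0.541276.

0.5413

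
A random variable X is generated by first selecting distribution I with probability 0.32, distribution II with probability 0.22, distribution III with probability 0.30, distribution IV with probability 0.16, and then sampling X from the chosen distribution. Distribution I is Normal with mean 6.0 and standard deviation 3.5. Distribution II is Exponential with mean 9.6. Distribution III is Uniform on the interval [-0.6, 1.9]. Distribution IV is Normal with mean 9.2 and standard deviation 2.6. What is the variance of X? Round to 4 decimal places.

38.4188

Per component, I: μ=6, E[X²]=48.25; II: μ=9.6, E[X²]=184.32; III: μ=0.65, E[X²]=0.943333; IV: μ=9.2, E[X²]=91.4.
E[X] = 0.32·6 + 0.22·9.6 + 0.3·0.65 + 0.16·9.2 = 5.699.
E[X²] = 0.32·48.25 + 0.22·184.32 + 0.3·0.943333 + 0.16·91.4 = 70.8974.
Var(X) = E[X²] − (E[X])² = 70.8974 − 32.4786 = 38.4188.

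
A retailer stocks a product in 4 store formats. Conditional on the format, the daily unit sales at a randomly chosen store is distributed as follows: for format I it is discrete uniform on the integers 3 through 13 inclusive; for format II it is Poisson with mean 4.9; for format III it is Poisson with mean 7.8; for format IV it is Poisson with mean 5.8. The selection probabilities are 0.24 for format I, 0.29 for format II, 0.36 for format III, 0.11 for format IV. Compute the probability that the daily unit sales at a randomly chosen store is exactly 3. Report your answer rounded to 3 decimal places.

Conditional on each format, P(X = 3): I: 0.0909091; II: 0.146014; III: 0.0324068; IV: 0.098452.
By total probability, P(X = 3) = 0.24·0.0909091 + 0.29·0.146014 + 0.36·0.0324068 + 0.11·0.098452 = 0.0866584.

0.087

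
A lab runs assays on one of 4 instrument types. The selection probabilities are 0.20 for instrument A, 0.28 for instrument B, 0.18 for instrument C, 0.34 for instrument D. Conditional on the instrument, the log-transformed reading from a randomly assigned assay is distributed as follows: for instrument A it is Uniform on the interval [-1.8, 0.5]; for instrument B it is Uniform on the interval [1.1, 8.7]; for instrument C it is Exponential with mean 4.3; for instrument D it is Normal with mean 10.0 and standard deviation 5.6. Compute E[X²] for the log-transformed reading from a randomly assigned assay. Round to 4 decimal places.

59.5620

For each component E[X²] = Var + (mean)², giving A: 0.863333; B: 28.8233; C: 36.98; D: 131.36.
Overall E[X²] = 0.2·0.863333 + 0.28·28.8233 + 0.18·36.98 + 0.34·131.36 = 59.562.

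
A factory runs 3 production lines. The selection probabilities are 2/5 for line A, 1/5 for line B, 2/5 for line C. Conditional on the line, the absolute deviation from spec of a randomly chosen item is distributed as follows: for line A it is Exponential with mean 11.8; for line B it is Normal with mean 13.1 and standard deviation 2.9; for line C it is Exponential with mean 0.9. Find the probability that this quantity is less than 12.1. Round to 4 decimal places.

Conditional on each line, P(X < 12.1): A: 0.641356; B: 0.365112; C: 0.999999.
By total probability, P(X < 12.1) = 0.4·0.641356 + 0.2·0.365112 + 0.4·0.999999 = 0.729564.

0.7296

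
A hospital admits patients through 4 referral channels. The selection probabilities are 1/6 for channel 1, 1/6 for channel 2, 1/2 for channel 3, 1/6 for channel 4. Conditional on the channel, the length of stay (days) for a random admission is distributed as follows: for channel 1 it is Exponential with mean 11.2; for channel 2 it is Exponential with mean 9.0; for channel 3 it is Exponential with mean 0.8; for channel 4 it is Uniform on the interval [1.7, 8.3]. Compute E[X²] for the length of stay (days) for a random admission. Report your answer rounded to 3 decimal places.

74.225

For each component E[X²] = Var + (mean)², giving 1: 250.88; 2: 162; 3: 1.28; 4: 28.63.
Overall E[X²] = 0.166667·250.88 + 0.166667·162 + 0.5·1.28 + 0.166667·28.63 = 74.225.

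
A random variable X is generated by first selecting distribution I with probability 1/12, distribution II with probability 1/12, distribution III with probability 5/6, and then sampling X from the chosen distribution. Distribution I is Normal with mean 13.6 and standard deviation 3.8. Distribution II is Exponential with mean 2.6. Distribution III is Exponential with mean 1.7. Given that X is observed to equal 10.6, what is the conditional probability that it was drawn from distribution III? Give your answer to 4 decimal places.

Likelihoods f(10.6 | ·): I: 0.076875; II: 0.00652291; III: 0.00115238.
Posterior ∝ prior × likelihood. Numerator for III: 0.833333·0.00115238 = 0.00096032.
Normalizing constant: 0.0833333·0.076875 + 0.0833333·0.00652291 + 0.833333·0.00115238 = 0.00791015.
P(III | observation) = 0.00096032 / 0.00791015 = 0.121404.

0.1214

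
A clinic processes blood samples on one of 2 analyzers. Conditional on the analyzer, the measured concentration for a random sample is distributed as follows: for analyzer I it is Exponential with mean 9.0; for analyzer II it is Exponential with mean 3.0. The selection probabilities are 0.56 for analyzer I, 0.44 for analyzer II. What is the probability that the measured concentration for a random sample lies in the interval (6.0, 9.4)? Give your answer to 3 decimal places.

Conditional on each analyzer, P(6.0 < X < 9.4): I: 0.16153; II: 0.091763.
By total probability, P(6.0 < X < 9.4) = 0.56·0.16153 + 0.44·0.091763 = 0.130832.

0.131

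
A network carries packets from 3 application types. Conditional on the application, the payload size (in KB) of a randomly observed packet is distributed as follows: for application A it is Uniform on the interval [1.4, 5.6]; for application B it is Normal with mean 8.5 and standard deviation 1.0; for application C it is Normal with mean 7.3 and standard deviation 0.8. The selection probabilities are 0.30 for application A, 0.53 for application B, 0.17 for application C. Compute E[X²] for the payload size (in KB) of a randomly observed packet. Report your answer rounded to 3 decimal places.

52.107

For each component E[X²] = Var + (mean)², giving A: 13.72; B: 73.25; C: 53.93.
Overall E[X²] = 0.3·13.72 + 0.53·73.25 + 0.17·53.93 = 52.1066.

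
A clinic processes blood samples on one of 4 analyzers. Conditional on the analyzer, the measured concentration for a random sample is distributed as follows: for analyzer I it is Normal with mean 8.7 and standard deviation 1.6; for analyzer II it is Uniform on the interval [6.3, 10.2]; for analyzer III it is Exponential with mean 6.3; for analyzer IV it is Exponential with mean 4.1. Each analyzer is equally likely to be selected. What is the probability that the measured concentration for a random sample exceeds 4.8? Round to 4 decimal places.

Conditional on each analyzer, P(X > 4.8): I: 0.992605; II: 1; III: 0.466776; IV: 0.31014.
By total probability, P(X > 4.8) = 0.25·0.992605 + 0.25·1 + 0.25·0.466776 + 0.25·0.31014 = 0.69238.

0.6924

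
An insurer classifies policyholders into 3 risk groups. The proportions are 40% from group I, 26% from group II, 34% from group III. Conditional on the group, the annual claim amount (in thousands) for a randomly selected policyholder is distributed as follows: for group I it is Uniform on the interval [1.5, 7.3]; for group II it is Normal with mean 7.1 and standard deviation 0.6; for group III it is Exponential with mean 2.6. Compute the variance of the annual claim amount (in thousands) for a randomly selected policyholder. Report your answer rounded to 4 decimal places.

6.5022

Per component, I: μ=4.4, E[X²]=22.1633; II: μ=7.1, E[X²]=50.77; III: μ=2.6, E[X²]=13.52.
E[X] = 0.4·4.4 + 0.26·7.1 + 0.34·2.6 = 4.49.
E[X²] = 0.4·22.1633 + 0.26·50.77 + 0.34·13.52 = 26.6623.
Var(X) = E[X²] − (E[X])² = 26.6623 − 20.1601 = 6.50223.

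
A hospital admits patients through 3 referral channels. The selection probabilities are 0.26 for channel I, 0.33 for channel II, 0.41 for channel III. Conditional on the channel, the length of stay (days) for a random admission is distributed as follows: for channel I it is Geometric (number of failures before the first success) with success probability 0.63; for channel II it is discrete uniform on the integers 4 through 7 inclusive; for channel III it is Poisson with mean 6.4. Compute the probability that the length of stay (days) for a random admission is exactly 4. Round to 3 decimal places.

Conditional on each channel, P(X = 4): I: 0.0118072; II: 0.25; III: 0.116151.
By total probability, P(X = 4) = 0.26·0.0118072 + 0.33·0.25 + 0.41·0.116151 = 0.133192.

0.133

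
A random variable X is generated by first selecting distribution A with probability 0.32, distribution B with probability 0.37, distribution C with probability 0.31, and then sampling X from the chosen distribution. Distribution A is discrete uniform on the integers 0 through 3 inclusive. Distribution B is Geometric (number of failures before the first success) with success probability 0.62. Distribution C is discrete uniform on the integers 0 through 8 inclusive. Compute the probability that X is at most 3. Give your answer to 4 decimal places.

0.8201

Conditional on each component, P(X ≤ 3): A: 1; B: 0.979149; C: 0.444444.
By total probability, P(X ≤ 3) = 0.32·1 + 0.37·0.979149 + 0.31·0.444444 = 0.820063.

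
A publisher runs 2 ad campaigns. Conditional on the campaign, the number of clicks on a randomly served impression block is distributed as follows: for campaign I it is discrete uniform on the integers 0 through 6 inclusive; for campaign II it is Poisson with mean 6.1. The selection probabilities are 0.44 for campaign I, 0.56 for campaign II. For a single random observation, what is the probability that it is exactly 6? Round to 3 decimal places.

0.153

Conditional on each campaign, P(X = 6): I: 0.142857; II: 0.160491.
By total probability, P(X = 6) = 0.44·0.142857 + 0.56·0.160491 = 0.152732.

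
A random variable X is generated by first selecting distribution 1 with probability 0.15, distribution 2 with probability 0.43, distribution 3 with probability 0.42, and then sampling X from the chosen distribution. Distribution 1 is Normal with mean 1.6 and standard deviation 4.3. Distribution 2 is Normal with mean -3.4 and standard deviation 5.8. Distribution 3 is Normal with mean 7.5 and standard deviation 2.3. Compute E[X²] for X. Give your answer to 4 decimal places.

48.4403

For each component E[X²] = Var + (mean)², giving 1: 21.05; 2: 45.2; 3: 61.54.
Overall E[X²] = 0.15·21.05 + 0.43·45.2 + 0.42·61.54 = 48.4403.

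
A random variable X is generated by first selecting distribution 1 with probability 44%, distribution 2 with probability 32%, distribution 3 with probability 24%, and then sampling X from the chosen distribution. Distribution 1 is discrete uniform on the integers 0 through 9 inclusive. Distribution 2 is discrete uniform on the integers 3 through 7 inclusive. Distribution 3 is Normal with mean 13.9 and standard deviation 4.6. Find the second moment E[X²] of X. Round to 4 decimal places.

For each component E[X²] = Var + (mean)², giving 1: 28.5; 2: 27; 3: 214.37.
Overall E[X²] = 0.44·28.5 + 0.32·27 + 0.24·214.37 = 72.6288.

72.6288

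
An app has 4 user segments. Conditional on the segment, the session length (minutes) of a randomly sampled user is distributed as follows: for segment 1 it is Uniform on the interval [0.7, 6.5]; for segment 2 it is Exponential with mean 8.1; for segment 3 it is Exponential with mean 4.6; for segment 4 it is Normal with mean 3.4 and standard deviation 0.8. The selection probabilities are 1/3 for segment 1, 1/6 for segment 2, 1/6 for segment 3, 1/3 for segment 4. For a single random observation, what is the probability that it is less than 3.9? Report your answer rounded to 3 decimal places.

Conditional on each segment, P(X < 3.9): 1: 0.551724; 2: 0.382133; 3: 0.571655; 4: 0.734014.
By total probability, P(X < 3.9) = 0.333333·0.551724 + 0.166667·0.382133 + 0.166667·0.571655 + 0.333333·0.734014 = 0.587544.

0.588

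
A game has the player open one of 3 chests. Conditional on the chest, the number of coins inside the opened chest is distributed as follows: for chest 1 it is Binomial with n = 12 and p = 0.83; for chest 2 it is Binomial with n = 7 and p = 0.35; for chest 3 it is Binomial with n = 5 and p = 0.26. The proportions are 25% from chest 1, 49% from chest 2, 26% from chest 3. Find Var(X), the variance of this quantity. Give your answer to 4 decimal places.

Per component, 1: μ=9.96, E[X²]=100.895; 2: μ=2.45, E[X²]=7.595; 3: μ=1.3, E[X²]=2.652.
E[X] = 0.25·9.96 + 0.49·2.45 + 0.26·1.3 = 4.0285.
E[X²] = 0.25·100.895 + 0.49·7.595 + 0.26·2.652 = 29.6348.
Var(X) = E[X²] − (E[X])² = 29.6348 − 16.2288 = 13.406.

13.4060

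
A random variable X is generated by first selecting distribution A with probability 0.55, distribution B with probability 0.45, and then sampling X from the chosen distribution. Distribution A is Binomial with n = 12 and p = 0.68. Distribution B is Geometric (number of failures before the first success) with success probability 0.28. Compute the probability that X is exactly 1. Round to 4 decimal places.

0.0907

Conditional on each component, P(X = 1): A: 2.93995e-05; B: 0.2016.
By total probability, P(X = 1) = 0.55·2.93995e-05 + 0.45·0.2016 = 0.0907362.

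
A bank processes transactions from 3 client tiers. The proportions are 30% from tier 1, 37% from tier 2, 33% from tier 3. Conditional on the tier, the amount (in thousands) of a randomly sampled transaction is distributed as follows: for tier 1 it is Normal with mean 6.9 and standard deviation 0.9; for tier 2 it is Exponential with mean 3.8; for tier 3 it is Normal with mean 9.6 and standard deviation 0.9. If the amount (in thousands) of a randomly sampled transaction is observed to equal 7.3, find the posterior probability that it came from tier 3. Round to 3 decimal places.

0.040

Likelihoods f(7.3 | ·): 1: 0.401582; 2: 0.0385402; 3: 0.0169242.
Posterior ∝ prior × likelihood. Numerator for 3: 0.33·0.0169242 = 0.00558499.
Normalizing constant: 0.3·0.401582 + 0.37·0.0385402 + 0.33·0.0169242 = 0.140319.
P(3 | observation) = 0.00558499 / 0.140319 = 0.039802.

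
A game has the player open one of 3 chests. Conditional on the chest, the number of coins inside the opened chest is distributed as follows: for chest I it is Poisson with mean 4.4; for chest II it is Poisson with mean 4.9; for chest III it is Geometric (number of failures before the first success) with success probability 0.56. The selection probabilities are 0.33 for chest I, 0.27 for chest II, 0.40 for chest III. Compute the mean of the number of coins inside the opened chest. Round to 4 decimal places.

3.0893

Component means — I: 4.4; II: 4.9; III: 0.785714.
E[X] = 0.33·4.4 + 0.27·4.9 + 0.4·0.785714 = 3.08929.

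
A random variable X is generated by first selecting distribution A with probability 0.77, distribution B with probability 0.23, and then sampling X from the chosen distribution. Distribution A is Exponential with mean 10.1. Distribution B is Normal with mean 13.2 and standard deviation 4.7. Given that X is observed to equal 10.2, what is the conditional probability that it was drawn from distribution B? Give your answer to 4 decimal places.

0.3645

Likelihoods f(10.2 | ·): A: 0.0360649; B: 0.0692375.
Posterior ∝ prior × likelihood. Numerator for B: 0.23·0.0692375 = 0.0159246.
Normalizing constant: 0.77·0.0360649 + 0.23·0.0692375 = 0.0436946.
P(B | observation) = 0.0159246 / 0.0436946 = 0.364453.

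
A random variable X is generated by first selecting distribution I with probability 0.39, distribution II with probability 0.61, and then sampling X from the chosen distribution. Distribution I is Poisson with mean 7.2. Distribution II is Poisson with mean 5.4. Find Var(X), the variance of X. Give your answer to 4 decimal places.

Per component, I: μ=7.2, E[X²]=59.04; II: μ=5.4, E[X²]=34.56.
E[X] = 0.39·7.2 + 0.61·5.4 = 6.102.
E[X²] = 0.39·59.04 + 0.61·34.56 = 44.1072.
Var(X) = E[X²] − (E[X])² = 44.1072 − 37.2344 = 6.8728.

6.8728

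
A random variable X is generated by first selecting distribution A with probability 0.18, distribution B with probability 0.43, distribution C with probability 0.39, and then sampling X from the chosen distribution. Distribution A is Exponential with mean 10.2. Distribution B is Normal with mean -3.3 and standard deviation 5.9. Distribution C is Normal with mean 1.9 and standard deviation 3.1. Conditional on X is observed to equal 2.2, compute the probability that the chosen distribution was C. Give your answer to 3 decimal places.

Likelihoods f(2.2 | ·): A: 0.0790184; B: 0.0437881; C: 0.12809.
Posterior ∝ prior × likelihood. Numerator for C: 0.39·0.12809 = 0.049955.
Normalizing constant: 0.18·0.0790184 + 0.43·0.0437881 + 0.39·0.12809 = 0.0830073.
P(C | observation) = 0.049955 / 0.0830073 = 0.601815.

0.602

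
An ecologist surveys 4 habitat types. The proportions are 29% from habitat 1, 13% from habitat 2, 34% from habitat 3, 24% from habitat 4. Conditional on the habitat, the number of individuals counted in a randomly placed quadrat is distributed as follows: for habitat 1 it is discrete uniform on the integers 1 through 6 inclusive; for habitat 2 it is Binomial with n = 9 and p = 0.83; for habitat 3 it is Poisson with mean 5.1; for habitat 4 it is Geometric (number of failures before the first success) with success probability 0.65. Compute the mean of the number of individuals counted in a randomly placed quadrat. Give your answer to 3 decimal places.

Component means — 1: 3.5; 2: 7.47; 3: 5.1; 4: 0.538462.
E[X] = 0.29·3.5 + 0.13·7.47 + 0.34·5.1 + 0.24·0.538462 = 3.84933.

3.849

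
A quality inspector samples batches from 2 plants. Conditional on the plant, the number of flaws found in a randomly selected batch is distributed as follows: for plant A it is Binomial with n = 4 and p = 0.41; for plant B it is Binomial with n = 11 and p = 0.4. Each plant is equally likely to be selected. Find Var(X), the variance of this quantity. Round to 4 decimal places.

3.7082

Per component, A: μ=1.64, E[X²]=3.6572; B: μ=4.4, E[X²]=22.
E[X] = 0.5·1.64 + 0.5·4.4 = 3.02.
E[X²] = 0.5·3.6572 + 0.5·22 = 12.8286.
Var(X) = E[X²] − (E[X])² = 12.8286 − 9.1204 = 3.7082.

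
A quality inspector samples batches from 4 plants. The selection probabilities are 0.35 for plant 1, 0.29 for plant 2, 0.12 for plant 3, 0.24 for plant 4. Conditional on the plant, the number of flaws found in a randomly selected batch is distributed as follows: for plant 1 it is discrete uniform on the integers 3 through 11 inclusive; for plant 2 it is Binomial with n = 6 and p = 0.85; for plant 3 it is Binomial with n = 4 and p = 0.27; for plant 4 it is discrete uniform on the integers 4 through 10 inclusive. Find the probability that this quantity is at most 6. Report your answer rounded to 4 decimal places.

Conditional on each plant, P(X ≤ 6): 1: 0.444444; 2: 1; 3: 1; 4: 0.428571.
By total probability, P(X ≤ 6) = 0.35·0.444444 + 0.29·1 + 0.12·1 + 0.24·0.428571 = 0.668413.

0.6684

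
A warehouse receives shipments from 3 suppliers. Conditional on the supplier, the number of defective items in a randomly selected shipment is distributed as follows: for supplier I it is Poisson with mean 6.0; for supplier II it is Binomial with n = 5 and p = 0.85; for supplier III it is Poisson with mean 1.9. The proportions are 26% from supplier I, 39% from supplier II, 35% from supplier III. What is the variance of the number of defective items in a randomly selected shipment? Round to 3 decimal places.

5.068

Per component, I: μ=6, E[X²]=42; II: μ=4.25, E[X²]=18.7; III: μ=1.9, E[X²]=5.51.
E[X] = 0.26·6 + 0.39·4.25 + 0.35·1.9 = 3.8825.
E[X²] = 0.26·42 + 0.39·18.7 + 0.35·5.51 = 20.1415.
Var(X) = E[X²] − (E[X])² = 20.1415 − 15.0738 = 5.06769.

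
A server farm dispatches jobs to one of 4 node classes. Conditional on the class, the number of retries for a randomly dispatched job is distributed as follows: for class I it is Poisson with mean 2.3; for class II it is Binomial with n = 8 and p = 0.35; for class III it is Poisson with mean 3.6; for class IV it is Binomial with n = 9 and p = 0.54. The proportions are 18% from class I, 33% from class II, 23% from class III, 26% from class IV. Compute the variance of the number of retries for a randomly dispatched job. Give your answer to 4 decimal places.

Per component, I: μ=2.3, E[X²]=7.59; II: μ=2.8, E[X²]=9.66; III: μ=3.6, E[X²]=16.56; IV: μ=4.86, E[X²]=25.8552.
E[X] = 0.18·2.3 + 0.33·2.8 + 0.23·3.6 + 0.26·4.86 = 3.4296.
E[X²] = 0.18·7.59 + 0.33·9.66 + 0.23·16.56 + 0.26·25.8552 = 15.0852.
Var(X) = E[X²] − (E[X])² = 15.0852 − 11.7622 = 3.323.

3.3230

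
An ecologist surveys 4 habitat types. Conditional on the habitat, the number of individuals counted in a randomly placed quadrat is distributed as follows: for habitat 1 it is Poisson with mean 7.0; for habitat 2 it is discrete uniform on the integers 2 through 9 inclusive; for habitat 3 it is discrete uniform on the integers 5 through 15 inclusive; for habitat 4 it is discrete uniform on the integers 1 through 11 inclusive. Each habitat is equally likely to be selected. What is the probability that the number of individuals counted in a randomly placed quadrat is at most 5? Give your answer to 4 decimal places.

Conditional on each habitat, P(X ≤ 5): 1: 0.300708; 2: 0.5; 3: 0.0909091; 4: 0.454545.
By total probability, P(X ≤ 5) = 0.25·0.300708 + 0.25·0.5 + 0.25·0.0909091 + 0.25·0.454545 = 0.336541.

0.3365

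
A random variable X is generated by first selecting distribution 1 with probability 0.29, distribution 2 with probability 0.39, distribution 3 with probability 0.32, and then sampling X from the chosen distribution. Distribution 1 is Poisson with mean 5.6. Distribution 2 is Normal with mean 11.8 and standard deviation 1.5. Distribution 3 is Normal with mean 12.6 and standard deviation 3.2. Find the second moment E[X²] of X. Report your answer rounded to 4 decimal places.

119.9795

For each component E[X²] = Var + (mean)², giving 1: 36.96; 2: 141.49; 3: 169.
Overall E[X²] = 0.29·36.96 + 0.39·141.49 + 0.32·169 = 119.98.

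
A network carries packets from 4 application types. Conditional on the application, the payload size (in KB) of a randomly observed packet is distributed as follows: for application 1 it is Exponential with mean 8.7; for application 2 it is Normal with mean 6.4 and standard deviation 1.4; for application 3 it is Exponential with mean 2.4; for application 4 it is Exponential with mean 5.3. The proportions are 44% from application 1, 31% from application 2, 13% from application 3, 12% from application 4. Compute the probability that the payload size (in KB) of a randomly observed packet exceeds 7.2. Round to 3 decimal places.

Conditional on each application, P(X > 7.2): 1: 0.437103; 2: 0.283855; 3: 0.0497871; 4: 0.257048.
By total probability, P(X > 7.2) = 0.44·0.437103 + 0.31·0.283855 + 0.13·0.0497871 + 0.12·0.257048 = 0.317638.

0.318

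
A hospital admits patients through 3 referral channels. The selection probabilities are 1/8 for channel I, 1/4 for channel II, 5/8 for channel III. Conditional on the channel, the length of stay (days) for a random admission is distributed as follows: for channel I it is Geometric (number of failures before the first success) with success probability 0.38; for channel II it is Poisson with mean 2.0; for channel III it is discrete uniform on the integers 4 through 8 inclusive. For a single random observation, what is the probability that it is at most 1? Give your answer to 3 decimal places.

Conditional on each channel, P(X ≤ 1): I: 0.6156; II: 0.406006; III: 0.
By total probability, P(X ≤ 1) = 0.125·0.6156 + 0.25·0.406006 + 0.625·0 = 0.178451.

0.178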